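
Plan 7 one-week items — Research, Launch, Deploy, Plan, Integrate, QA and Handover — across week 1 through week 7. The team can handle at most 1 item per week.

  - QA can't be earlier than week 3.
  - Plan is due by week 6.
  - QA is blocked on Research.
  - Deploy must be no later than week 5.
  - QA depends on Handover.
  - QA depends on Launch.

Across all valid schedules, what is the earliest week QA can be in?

QA is available from week 3.
QA at week 4 is achievable: Plan -> week 6, QA -> week 4, Research -> week 1, Launch -> week 2, Handover -> week 3, Deploy -> week 5, Integrate -> week 7.
Nothing earlier works — the capacity limit rule out every week before week 4.

week 4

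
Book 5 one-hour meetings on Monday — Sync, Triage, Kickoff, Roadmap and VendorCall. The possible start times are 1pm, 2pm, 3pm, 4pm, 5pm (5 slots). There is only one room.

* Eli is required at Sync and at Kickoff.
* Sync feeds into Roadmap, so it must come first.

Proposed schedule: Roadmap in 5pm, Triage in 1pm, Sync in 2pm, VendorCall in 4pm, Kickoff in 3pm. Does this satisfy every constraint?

Sync feeds into Roadmap, so it must come first — holds.
There is only one room — holds.
Eli is required at Sync and at Kickoff — holds.

Yes, all constraints hold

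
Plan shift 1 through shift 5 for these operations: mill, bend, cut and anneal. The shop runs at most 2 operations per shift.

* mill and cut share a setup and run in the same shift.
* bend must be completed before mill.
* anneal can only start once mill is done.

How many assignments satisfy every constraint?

10

Splitting on mill: it can be shift 2 (3), shift 3 (4), shift 4 (3). Listing each branch's schedules as (bend, cut, anneal) by shift number:
mill=shift 2: (1,2,3) (1,2,4) (1,2,5) — 3.
mill=shift 3: (1,3,4) (1,3,5) (2,3,4) (2,3,5) — 4.
mill=shift 4: (1,4,5) (2,4,5) (3,4,5) — 3.
Summing: 3 + 4 + 3 = 10.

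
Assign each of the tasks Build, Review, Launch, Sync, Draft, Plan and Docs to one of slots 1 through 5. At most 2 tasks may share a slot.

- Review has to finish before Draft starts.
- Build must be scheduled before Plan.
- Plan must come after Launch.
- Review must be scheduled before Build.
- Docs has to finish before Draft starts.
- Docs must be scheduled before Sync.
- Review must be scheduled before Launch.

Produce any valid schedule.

Build=2, Draft=3, Review=1, Sync=4, Plan=3, Docs=1, Launch=2

Checking: Review(1) before Draft(3); Review(1) before Build(2); Docs(1) before Sync(4); Review(1) before Launch(2); Launch(2) before Plan(3); Docs(1) before Draft(3); Build(2) before Plan(3); max 2 per slot (cap 2).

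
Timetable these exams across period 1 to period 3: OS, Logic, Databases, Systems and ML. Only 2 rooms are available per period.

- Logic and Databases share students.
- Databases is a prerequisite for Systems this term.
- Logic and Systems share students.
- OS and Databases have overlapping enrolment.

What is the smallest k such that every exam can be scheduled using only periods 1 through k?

The precedence chain requires at least 2 distinct periods.
With at most 2 per period and 5 exams, at least 3 periods are needed.
3 works (last occupied period: period 3): for example Logic -> period 3, ML -> period 1, OS -> period 2, Databases -> period 1, Systems -> period 2.

3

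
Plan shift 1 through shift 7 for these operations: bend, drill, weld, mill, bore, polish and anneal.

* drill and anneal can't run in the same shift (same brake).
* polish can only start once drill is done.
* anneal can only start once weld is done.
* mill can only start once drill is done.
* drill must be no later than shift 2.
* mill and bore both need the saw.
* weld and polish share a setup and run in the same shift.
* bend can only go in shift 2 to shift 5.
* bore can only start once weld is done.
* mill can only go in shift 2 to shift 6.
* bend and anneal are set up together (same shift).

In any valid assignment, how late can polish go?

shift 4

Precedence pushes polish to at least shift 2; polish must be in the same shift as weld, which can't be after shift 4, so polish is at most shift 4.
polish at shift 4 is achievable: polish -> shift 4, drill -> shift 1, weld -> shift 4, bend -> shift 5, mill -> shift 2, anneal -> shift 5, bore -> shift 5.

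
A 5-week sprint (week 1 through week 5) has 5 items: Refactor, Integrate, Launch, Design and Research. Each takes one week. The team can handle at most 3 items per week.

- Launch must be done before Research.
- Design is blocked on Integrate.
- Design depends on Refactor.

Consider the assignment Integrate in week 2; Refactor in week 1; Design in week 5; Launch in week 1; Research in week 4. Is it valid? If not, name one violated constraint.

Yes

The team can handle at most 3 items per week — holds.
Design is blocked on Integrate — holds.
Design depends on Refactor — holds.
Launch must be done before Research — holds.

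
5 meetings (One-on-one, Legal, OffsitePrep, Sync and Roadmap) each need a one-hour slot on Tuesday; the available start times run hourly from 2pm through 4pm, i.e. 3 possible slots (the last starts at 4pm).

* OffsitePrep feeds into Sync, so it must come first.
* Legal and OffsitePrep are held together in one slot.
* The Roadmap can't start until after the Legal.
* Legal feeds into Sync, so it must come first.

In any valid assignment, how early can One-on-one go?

One-on-one at 2pm is achievable: OffsitePrep in 2pm; Roadmap in 3pm; Legal in 2pm; One-on-one in 2pm; Sync in 3pm.

2pm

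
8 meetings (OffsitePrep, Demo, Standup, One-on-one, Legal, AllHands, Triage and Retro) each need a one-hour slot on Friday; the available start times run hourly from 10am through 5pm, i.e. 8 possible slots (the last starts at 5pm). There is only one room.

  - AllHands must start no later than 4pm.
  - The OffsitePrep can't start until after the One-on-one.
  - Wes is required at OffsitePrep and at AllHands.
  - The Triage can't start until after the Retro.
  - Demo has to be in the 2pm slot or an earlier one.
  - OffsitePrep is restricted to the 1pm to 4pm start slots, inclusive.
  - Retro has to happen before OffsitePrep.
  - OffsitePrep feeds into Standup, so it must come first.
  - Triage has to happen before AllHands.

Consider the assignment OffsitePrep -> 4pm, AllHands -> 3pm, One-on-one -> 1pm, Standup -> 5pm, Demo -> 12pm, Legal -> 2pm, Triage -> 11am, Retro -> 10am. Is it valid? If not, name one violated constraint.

Yes, all constraints hold

OffsitePrep feeds into Standup, so it must come first — holds.
Wes is required at OffsitePrep and at AllHands — holds.
OffsitePrep is restricted to the 1pm to 4pm start slots, inclusive — holds.
Triage has to happen before AllHands — holds.
Retro has to happen before OffsitePrep — holds.
Demo has to be in the 2pm slot or an earlier one — holds.
The Triage can't start until after the Retro — holds.
AllHands must start no later than 4pm — holds.
There is only one room — holds.
The OffsitePrep can't start until after the One-on-one — holds.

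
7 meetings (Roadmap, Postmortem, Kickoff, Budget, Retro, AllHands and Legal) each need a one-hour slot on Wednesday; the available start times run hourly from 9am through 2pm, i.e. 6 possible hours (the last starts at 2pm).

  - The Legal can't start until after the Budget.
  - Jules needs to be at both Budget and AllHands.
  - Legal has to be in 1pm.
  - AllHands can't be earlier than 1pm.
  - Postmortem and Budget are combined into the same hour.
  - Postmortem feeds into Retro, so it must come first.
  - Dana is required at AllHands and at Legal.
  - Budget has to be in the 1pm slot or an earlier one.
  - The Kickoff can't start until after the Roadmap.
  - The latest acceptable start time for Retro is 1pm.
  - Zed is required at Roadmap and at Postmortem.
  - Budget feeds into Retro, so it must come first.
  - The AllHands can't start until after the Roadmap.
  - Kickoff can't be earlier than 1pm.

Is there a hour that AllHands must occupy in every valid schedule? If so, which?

2pm

AllHands's window is 1pm–2pm.
Legal is fixed at 1pm, and AllHands can't share a hour with Legal.
So AllHands must be 2pm.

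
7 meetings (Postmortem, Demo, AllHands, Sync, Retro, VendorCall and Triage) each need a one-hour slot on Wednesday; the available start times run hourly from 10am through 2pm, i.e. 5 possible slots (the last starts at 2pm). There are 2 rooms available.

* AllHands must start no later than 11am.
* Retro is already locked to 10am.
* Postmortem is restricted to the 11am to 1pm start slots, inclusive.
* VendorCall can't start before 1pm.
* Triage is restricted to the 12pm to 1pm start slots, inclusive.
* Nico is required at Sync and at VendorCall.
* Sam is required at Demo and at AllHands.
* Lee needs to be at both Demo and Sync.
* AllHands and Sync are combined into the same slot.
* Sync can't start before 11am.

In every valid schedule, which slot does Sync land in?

11am

Sync is available from 11am; Sync must be in the same slot as AllHands, which can't be after 11am, so Sync is at most 11am.
So Sync is pinned to 11am.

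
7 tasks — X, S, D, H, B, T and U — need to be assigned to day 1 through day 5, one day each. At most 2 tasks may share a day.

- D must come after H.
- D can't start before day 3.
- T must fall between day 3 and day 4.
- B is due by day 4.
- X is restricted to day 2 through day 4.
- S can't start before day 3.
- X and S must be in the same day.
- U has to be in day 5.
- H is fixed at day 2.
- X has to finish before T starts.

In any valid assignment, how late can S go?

S is available from day 3; S must be in the same day as X, which can't be after day 3, so S is at most day 3.
S at day 3 is achievable: X -> day 3, T -> day 4, U -> day 5, B -> day 1, D -> day 4, S -> day 3, H -> day 2.

day 3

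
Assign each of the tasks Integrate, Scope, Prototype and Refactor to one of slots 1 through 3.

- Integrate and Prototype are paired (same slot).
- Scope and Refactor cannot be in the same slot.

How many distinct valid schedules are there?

Splitting on Integrate: it can be 1 (6), 2 (6), 3 (6). Listing each branch's schedules as (Scope, Prototype, Refactor):
Integrate=1: (1,1,2) (1,1,3) (2,1,1) (2,1,3) (3,1,1) (3,1,2) — 6.
Integrate=2: (1,2,2) (1,2,3) (2,2,1) (2,2,3) (3,2,1) (3,2,2) — 6.
Integrate=3: (1,3,2) (1,3,3) (2,3,1) (2,3,3) (3,3,1) (3,3,2) — 6.
Summing: 6 + 6 + 6 = 18.

18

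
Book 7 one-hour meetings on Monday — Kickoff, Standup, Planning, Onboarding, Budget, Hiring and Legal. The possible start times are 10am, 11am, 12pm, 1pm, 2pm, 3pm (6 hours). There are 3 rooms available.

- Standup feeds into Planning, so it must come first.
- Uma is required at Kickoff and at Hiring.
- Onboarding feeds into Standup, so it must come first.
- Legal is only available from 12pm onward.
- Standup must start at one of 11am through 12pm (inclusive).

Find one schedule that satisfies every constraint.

Hiring in 11am, Onboarding in 10am, Kickoff in 10am, Standup in 11am, Budget in 10am, Legal in 12pm, Planning in 12pm

Checking: Standup(11am) before Planning(12pm); Onboarding(10am) before Standup(11am); Kickoff(10am) != Hiring(11am); Legal=12pm in [12pm,3pm]; Standup=11am in [11am,12pm]; max 3 per hour (cap 3).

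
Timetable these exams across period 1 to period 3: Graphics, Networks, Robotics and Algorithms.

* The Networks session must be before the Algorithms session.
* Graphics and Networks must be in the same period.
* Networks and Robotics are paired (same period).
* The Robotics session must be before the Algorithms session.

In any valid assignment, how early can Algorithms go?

period 2

Precedence pushes Algorithms to at least period 2.
Algorithms at period 2 is achievable: Robotics=period 1; Algorithms=period 2; Networks=period 1; Graphics=period 1.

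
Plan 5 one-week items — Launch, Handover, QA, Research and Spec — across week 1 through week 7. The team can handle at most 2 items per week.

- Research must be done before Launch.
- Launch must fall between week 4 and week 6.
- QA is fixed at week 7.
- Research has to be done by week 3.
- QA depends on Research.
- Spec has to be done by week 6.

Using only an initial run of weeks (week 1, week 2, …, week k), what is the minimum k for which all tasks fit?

7

The precedence chain requires at least 2 distinct weeks.
With at most 2 per week and 5 tasks, at least 3 weeks are needed.
QA can't be placed before week 7, so the schedule must run through at least week 7.
7 works (last occupied week: week 7): for example Handover in week 2, QA in week 7, Launch in week 4, Spec in week 1, Research in week 1.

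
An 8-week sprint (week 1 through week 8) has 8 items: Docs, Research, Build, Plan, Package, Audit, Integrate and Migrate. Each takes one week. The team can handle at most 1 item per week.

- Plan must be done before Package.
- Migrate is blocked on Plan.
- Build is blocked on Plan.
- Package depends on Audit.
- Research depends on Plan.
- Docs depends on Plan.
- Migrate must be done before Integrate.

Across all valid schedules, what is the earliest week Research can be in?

week 2

Precedence pushes Research to at least week 2.
Research at week 2 is achievable: Docs=week 6, Audit=week 3, Migrate=week 5, Plan=week 1, Build=week 7, Package=week 4, Research=week 2, Integrate=week 8.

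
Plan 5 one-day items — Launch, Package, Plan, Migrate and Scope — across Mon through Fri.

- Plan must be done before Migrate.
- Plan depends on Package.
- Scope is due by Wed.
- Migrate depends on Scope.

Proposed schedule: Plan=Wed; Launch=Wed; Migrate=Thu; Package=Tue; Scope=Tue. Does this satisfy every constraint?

Migrate depends on Scope — holds.
Scope is due by Wed — holds.
Plan must be done before Migrate — holds.
Plan depends on Package — holds.

Yes, all constraints hold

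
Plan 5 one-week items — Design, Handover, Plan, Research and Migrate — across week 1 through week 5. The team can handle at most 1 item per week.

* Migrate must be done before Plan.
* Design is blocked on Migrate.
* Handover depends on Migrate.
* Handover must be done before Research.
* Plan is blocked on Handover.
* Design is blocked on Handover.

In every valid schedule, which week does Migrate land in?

Downstream work caps Migrate at week 3.
So Migrate is pinned to week 1.

week 1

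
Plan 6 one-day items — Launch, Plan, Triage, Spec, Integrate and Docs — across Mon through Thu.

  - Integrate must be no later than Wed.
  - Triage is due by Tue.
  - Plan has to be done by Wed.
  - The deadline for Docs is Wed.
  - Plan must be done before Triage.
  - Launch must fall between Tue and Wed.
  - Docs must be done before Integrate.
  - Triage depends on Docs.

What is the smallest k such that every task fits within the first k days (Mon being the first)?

The precedence chain requires at least 2 distinct days.
2 works (last occupied day: Tue): for example Plan -> Mon; Launch -> Tue; Triage -> Tue; Spec -> Mon; Docs -> Mon; Integrate -> Tue.

2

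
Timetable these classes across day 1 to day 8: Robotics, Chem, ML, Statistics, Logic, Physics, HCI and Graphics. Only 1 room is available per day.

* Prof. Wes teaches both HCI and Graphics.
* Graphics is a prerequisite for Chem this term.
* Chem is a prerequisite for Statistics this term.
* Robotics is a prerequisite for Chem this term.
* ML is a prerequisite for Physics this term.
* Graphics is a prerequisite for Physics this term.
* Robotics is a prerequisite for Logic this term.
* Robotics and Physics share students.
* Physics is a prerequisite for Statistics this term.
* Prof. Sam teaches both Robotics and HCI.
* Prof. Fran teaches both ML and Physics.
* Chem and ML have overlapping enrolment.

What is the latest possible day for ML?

day 6

Downstream work caps ML at day 6.
ML at day 6 is achievable: Robotics in day 1, Chem in day 3, Logic in day 4, Physics in day 7, Graphics in day 2, ML in day 6, Statistics in day 8, HCI in day 5.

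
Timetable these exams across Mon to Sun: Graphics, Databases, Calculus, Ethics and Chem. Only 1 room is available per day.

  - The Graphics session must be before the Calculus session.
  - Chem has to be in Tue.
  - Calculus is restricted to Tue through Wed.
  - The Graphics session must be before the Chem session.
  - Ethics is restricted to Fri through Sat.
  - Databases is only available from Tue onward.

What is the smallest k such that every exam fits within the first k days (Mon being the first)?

5

The precedence chain requires at least 2 distinct days.
With at most 1 per day and 5 exams, at least 5 days are needed.
Ethics can't be placed before Fri — that is day 5 counting from Mon — so the schedule must run through at least 5 days.
5 works (last occupied day: Fri): for example Graphics=Mon, Calculus=Wed, Ethics=Fri, Chem=Tue, Databases=Thu.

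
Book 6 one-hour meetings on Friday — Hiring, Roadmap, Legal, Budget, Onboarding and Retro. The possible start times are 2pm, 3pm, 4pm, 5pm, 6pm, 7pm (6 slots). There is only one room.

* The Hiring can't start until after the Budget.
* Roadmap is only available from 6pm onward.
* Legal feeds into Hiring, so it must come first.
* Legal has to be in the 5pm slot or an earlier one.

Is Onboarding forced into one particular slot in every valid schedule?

No

Onboarding can be 2pm (e.g. Onboarding -> 2pm, Retro -> 7pm, Hiring -> 5pm, Budget -> 4pm, Roadmap -> 6pm, Legal -> 3pm) or 3pm (e.g. Hiring=5pm, Legal=2pm, Budget=4pm, Retro=7pm, Roadmap=6pm, Onboarding=3pm).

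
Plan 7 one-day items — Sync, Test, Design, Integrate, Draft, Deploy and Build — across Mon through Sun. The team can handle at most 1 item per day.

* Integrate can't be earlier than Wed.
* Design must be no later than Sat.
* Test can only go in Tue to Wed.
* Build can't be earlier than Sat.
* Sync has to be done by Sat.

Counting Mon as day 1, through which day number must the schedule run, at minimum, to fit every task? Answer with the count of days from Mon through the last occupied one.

7 days

With at most 1 per day and 7 tasks, at least 7 days are needed.
Build can't be placed before Sat — that is day 6 counting from Mon — so the schedule must run through at least 6 days.
7 works (last occupied day: Sun): for example Test -> Tue; Integrate -> Wed; Sync -> Mon; Build -> Sat; Draft -> Fri; Design -> Thu; Deploy -> Sun.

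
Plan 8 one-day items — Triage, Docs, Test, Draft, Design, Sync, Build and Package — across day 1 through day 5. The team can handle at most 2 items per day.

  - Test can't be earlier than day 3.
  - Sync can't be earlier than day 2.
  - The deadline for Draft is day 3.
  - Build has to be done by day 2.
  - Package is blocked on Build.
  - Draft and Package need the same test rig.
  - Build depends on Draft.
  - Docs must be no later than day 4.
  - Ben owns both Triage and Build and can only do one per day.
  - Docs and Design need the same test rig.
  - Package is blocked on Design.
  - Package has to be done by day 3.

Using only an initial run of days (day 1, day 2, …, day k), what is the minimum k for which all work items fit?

4 days

The precedence chain requires at least 3 distinct days.
With at most 2 per day and 8 work items, at least 4 days are needed.
4 works (last occupied day: day 4): for example Build -> day 2, Docs -> day 4, Package -> day 3, Draft -> day 1, Triage -> day 4, Sync -> day 2, Test -> day 3, Design -> day 1.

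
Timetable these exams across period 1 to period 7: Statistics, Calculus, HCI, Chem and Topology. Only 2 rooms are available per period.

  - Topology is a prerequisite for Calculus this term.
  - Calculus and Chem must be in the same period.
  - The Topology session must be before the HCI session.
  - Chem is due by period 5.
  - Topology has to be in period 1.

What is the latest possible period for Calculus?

period 5

Precedence pushes Calculus to at least period 2; Calculus must be in the same period as Chem, which can't be after period 5, so Calculus is at most period 5.
Calculus at period 5 is achievable: Topology -> period 1, Chem -> period 5, Calculus -> period 5, Statistics -> period 1, HCI -> period 2.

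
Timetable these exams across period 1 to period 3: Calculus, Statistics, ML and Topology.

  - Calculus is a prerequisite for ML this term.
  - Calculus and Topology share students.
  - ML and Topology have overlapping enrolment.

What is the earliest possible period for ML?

Precedence pushes ML to at least period 2.
ML at period 2 is achievable: ML in period 2, Calculus in period 1, Topology in period 3, Statistics in period 1.

period 2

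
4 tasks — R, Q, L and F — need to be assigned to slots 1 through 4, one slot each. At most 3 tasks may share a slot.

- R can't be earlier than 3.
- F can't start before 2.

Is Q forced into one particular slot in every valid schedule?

Q can be 1 (e.g. L in 1, Q in 1, F in 2, R in 3) or 2 (e.g. Q -> 2; F -> 2; L -> 1; R -> 3).

No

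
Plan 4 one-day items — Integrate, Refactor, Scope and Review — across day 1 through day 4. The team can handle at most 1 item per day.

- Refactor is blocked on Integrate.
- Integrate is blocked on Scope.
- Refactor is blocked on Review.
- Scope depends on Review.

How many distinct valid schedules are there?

Enumerating: Scope -> day 2; Refactor -> day 4; Integrate -> day 3; Review -> day 1.

1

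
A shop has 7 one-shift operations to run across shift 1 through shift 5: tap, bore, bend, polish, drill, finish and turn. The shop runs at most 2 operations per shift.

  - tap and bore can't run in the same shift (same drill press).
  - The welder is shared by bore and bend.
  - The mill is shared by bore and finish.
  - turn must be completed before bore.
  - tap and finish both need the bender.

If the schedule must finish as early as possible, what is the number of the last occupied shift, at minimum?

4

The precedence chain requires at least 2 distinct shifts.
With at most 2 per shift and 7 operations, at least 4 shifts are needed.
4 works (last occupied shift: shift 4): for example tap=shift 1, bend=shift 3, finish=shift 4, turn=shift 1, drill=shift 3, bore=shift 2, polish=shift 2.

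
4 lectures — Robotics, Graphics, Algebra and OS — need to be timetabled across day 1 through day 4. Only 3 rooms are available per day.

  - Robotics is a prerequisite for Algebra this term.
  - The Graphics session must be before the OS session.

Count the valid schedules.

36

Splitting on Robotics: it can be day 1 (18), day 2 (12), day 3 (6). Listing each branch's schedules as (Graphics, Algebra, OS) by day number:
Robotics=day 1: (1,2,2) (1,2,3) (1,2,4) (1,3,2) (1,3,3) (1,3,4) (1,4,2) (1,4,3) (1,4,4) (2,2,3) (2,2,4) (2,3,3) (2,3,4) (2,4,3) (2,4,4) (3,2,4) (3,3,4) (3,4,4) — 18.
Robotics=day 2: (1,3,2) (1,3,3) (1,3,4) (1,4,2) (1,4,3) (1,4,4) (2,3,3) (2,3,4) (2,4,3) (2,4,4) (3,3,4) (3,4,4) — 12.
Robotics=day 3: (1,4,2) (1,4,3) (1,4,4) (2,4,3) (2,4,4) (3,4,4) — 6.
Summing: 18 + 12 + 6 = 36.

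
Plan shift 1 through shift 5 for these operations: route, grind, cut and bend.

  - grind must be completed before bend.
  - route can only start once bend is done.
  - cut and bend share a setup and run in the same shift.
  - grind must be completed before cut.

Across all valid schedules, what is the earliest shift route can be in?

Precedence pushes route to at least shift 3.
route at shift 3 is achievable: route in shift 3, cut in shift 2, bend in shift 2, grind in shift 1.

shift 3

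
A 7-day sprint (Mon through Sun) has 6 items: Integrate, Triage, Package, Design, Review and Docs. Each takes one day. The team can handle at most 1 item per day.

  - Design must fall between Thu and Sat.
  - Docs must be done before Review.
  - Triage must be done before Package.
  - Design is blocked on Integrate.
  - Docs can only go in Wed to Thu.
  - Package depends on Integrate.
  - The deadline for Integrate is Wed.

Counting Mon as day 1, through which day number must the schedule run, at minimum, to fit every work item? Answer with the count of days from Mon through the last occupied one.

6 days

The precedence chain requires at least 2 distinct days.
With at most 1 per day and 6 work items, at least 6 days are needed.
Design can't be placed before Thu — that is day 4 counting from Mon — so the schedule must run through at least 4 days.
6 works (last occupied day: Sat): for example Design in Thu, Integrate in Mon, Triage in Tue, Package in Fri, Review in Sat, Docs in Wed.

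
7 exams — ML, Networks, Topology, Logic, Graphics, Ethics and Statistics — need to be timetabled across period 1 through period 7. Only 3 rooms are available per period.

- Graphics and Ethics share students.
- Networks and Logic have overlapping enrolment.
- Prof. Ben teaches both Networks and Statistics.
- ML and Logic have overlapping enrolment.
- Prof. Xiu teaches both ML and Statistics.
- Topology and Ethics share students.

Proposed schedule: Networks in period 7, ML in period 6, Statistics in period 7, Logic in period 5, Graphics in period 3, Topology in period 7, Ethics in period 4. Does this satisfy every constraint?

No — it violates: Prof. Ben teaches both Networks and Statistics

Networks and Logic have overlapping enrolment — holds.
Topology and Ethics share students — holds.
ML and Logic have overlapping enrolment — holds.
Prof. Ben teaches both Networks and Statistics — violated.
Graphics and Ethics share students — holds.
Prof. Xiu teaches both ML and Statistics — holds.
Only 3 rooms are available per period — holds.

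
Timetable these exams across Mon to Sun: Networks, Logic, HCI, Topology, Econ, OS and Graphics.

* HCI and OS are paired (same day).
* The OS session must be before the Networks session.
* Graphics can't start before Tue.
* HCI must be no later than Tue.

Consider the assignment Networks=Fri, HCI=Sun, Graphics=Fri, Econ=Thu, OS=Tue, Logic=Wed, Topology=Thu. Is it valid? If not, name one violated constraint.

HCI must be no later than Tue — violated.
The OS session must be before the Networks session — holds.
Graphics can't start before Tue — holds.
HCI and OS are paired (same day) — violated.

No. HCI must be no later than Tue is not satisfied.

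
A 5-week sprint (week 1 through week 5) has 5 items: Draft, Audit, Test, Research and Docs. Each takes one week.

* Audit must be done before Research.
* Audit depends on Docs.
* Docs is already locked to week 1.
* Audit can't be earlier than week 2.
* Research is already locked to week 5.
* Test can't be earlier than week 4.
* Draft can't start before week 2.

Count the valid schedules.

24

Splitting on Draft: it can be week 2 (6), week 3 (6), week 4 (6), week 5 (6). Listing each branch's schedules as (Audit, Test, Research, Docs) by week number:
Draft=week 2: (2,4,5,1) (2,5,5,1) (3,4,5,1) (3,5,5,1) (4,4,5,1) (4,5,5,1) — 6.
Draft=week 3: (2,4,5,1) (2,5,5,1) (3,4,5,1) (3,5,5,1) (4,4,5,1) (4,5,5,1) — 6.
Draft=week 4: (2,4,5,1) (2,5,5,1) (3,4,5,1) (3,5,5,1) (4,4,5,1) (4,5,5,1) — 6.
Draft=week 5: (2,4,5,1) (2,5,5,1) (3,4,5,1) (3,5,5,1) (4,4,5,1) (4,5,5,1) — 6.
Summing: 6 + 6 + 6 + 6 = 24.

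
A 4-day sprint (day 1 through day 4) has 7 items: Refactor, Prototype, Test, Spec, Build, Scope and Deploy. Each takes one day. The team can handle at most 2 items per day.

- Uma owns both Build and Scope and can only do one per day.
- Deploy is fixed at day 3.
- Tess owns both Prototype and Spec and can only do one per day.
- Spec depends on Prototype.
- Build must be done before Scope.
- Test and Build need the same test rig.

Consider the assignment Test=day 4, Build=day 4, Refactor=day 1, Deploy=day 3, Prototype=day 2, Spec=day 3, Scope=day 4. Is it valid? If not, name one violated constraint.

No — it violates: Test and Build need the same test rig

Build must be done before Scope — violated.
Tess owns both Prototype and Spec and can only do one per day — holds.
Spec depends on Prototype — holds.
Test and Build need the same test rig — violated.
Deploy is fixed at day 3 — holds.
Uma owns both Build and Scope and can only do one per day — violated.
The team can handle at most 2 items per day — violated.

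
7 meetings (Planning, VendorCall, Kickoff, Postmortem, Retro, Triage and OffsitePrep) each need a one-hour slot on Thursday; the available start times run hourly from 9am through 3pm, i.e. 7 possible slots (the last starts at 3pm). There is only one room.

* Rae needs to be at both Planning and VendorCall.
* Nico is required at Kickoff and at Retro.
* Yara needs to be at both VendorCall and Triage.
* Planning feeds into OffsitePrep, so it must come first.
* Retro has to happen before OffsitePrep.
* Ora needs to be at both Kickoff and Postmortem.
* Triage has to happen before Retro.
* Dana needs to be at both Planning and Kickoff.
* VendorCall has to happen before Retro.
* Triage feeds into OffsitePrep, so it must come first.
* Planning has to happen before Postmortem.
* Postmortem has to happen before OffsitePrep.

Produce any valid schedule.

Retro -> 11am, Triage -> 9am, VendorCall -> 10am, Planning -> 12pm, Postmortem -> 1pm, OffsitePrep -> 2pm, Kickoff -> 3pm

Checking: Postmortem(1pm) before OffsitePrep(2pm); VendorCall(10am) before Retro(11am); Planning(12pm) before Postmortem(1pm); Triage(9am) before Retro(11am); Triage(9am) before OffsitePrep(2pm); Retro(11am) before OffsitePrep(2pm); Planning(12pm) before OffsitePrep(2pm); Kickoff(3pm) != Postmortem(1pm); Planning(12pm) != VendorCall(10am); Planning(12pm) != Kickoff(3pm); VendorCall(10am) != Triage(9am); Kickoff(3pm) != Retro(11am); max 1 per slot (cap 1).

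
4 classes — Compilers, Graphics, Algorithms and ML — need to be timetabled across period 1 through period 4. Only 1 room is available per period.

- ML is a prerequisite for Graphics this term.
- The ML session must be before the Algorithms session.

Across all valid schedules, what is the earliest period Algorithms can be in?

Precedence pushes Algorithms to at least period 2.
Algorithms at period 2 is achievable: Algorithms in period 2, ML in period 1, Graphics in period 3, Compilers in period 4.

period 2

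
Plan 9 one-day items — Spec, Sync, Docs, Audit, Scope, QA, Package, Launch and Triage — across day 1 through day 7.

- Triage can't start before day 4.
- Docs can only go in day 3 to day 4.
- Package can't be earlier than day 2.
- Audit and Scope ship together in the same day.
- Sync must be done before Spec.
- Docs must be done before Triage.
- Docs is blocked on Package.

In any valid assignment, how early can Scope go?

day 1

Scope at day 1 is achievable: QA -> day 1, Launch -> day 1, Docs -> day 3, Triage -> day 4, Package -> day 2, Spec -> day 2, Sync -> day 1, Audit -> day 1, Scope -> day 1.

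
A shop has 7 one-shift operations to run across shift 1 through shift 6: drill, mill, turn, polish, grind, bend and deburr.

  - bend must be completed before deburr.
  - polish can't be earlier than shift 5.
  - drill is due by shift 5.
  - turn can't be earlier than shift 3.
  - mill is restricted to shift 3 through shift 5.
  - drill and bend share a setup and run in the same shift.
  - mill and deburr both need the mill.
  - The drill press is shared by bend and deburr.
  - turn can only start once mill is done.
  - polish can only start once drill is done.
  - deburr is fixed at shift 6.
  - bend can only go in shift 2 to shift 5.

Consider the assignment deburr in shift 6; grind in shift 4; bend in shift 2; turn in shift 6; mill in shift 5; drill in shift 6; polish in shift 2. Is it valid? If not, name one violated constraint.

No. polish can only start once drill is done is not satisfied.

polish can only start once drill is done — violated.
polish can't be earlier than shift 5 — violated.
drill is due by shift 5 — violated.
turn can only start once mill is done — holds.
The drill press is shared by bend and deburr — holds.
bend must be completed before deburr — holds.
mill is restricted to shift 3 through shift 5 — holds.
deburr is fixed at shift 6 — holds.
drill and bend share a setup and run in the same shift — violated.
bend can only go in shift 2 to shift 5 — holds.
turn can't be earlier than shift 3 — holds.
mill and deburr both need the mill — holds.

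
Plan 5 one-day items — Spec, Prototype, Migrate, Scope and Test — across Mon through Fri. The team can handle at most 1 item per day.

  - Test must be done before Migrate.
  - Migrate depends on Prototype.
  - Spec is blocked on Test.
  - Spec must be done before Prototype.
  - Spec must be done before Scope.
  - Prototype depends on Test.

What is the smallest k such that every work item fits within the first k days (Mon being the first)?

The precedence chain requires at least 4 distinct days.
With at most 1 per day and 5 work items, at least 5 days are needed.
5 works (last occupied day: Fri): for example Spec in Tue; Test in Mon; Migrate in Thu; Prototype in Wed; Scope in Fri.

5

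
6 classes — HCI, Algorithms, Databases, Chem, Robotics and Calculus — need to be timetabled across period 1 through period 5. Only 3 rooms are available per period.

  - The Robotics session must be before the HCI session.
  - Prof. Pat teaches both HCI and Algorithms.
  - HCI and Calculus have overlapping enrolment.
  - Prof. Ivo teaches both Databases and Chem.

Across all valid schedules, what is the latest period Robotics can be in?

Downstream work caps Robotics at period 4.
Robotics at period 4 is achievable: HCI -> period 5; Algorithms -> period 1; Calculus -> period 1; Robotics -> period 4; Chem -> period 2; Databases -> period 1.

period 4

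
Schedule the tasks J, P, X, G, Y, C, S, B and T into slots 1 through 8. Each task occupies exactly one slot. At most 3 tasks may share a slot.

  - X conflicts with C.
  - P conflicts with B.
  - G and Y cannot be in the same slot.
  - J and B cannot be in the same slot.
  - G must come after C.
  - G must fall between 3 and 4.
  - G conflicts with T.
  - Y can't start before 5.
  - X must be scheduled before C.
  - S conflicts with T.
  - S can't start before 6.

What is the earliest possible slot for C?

2

Precedence pushes C to at least 2; downstream work caps C at 3.
C at 2 is achievable: Y in 5, T in 2, C in 2, J in 1, G in 3, P in 1, X in 1, S in 6, B in 2.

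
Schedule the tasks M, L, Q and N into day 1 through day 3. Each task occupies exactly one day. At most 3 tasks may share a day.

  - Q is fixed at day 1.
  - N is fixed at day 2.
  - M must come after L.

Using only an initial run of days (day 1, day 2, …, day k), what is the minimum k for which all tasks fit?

2

The precedence chain requires at least 2 distinct days.
With at most 3 per day and 4 tasks, at least 2 days are needed.
2 works (last occupied day: day 2): for example N=day 2; L=day 1; Q=day 1; M=day 2.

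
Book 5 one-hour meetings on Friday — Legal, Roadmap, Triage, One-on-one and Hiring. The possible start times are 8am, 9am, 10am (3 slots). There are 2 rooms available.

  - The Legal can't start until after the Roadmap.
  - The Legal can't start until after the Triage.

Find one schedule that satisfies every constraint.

One-on-one in 9am; Roadmap in 8am; Hiring in 10am; Legal in 9am; Triage in 8am

Checking: Triage(8am) before Legal(9am); Roadmap(8am) before Legal(9am); max 2 per slot (cap 2).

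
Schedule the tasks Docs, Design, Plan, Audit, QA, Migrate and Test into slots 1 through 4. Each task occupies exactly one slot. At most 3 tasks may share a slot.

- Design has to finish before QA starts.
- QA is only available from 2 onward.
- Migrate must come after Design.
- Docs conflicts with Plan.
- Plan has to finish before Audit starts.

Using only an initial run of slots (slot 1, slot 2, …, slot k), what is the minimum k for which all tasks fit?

3 slots

The precedence chain requires at least 2 distinct slots.
With at most 3 per slot and 7 tasks, at least 3 slots are needed.
3 works (last occupied slot: 3): for example Migrate -> 2; Design -> 1; Docs -> 3; Audit -> 2; Test -> 1; Plan -> 1; QA -> 2.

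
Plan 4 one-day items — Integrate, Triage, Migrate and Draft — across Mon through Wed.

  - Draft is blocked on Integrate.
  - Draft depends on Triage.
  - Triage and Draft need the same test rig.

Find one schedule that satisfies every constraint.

Migrate in Mon; Triage in Mon; Draft in Tue; Integrate in Mon

Checking: Triage(Mon) before Draft(Tue); Integrate(Mon) before Draft(Tue); Triage(Mon) != Draft(Tue).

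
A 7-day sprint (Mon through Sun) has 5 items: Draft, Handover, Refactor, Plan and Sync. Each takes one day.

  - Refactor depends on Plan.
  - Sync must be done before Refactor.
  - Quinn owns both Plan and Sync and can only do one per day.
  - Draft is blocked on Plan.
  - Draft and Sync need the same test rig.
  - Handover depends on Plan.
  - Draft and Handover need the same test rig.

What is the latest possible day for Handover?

Sun

Precedence pushes Handover to at least Tue.
Handover at Sun is achievable: Refactor=Wed, Sync=Tue, Handover=Sun, Draft=Wed, Plan=Mon.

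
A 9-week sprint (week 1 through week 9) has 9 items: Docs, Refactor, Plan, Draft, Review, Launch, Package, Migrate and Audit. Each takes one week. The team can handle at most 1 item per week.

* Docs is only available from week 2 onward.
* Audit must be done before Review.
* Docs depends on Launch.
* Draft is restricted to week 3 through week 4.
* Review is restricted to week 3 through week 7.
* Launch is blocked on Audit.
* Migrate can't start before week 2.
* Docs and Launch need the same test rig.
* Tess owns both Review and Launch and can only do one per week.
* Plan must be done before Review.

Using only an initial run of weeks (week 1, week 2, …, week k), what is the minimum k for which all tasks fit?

9 weeks

The precedence chain requires at least 3 distinct weeks.
With at most 1 per week and 9 tasks, at least 9 weeks are needed.
9 works (last occupied week: week 9): for example Audit=week 1, Package=week 9, Review=week 4, Draft=week 3, Refactor=week 8, Launch=week 5, Plan=week 2, Migrate=week 7, Docs=week 6.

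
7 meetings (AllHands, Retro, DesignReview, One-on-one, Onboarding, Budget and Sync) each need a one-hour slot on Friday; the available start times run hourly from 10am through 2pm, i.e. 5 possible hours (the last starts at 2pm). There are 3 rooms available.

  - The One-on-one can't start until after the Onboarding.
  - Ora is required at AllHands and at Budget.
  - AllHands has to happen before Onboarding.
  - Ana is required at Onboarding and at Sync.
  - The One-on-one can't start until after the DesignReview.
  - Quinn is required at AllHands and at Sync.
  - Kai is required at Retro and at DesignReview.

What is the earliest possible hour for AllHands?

10am

Downstream work caps AllHands at 12pm.
AllHands at 10am is achievable: Retro -> 11am; One-on-one -> 12pm; AllHands -> 10am; Sync -> 12pm; Onboarding -> 11am; DesignReview -> 10am; Budget -> 11am.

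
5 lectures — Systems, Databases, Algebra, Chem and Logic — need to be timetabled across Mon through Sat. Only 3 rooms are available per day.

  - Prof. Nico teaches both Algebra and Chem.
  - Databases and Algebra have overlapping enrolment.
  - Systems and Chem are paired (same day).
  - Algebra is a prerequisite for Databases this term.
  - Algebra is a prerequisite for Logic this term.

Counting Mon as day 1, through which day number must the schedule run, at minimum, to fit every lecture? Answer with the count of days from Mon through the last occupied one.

The precedence chain requires at least 2 distinct days.
With at most 3 per day and 5 lectures, at least 2 days are needed.
Could 2 days be enough, i.e. nothing placed later than Tue? No: Logic must come after Algebra (at Mon or later) → {Tue}; Algebra must come before Logic (at Tue or earlier) → {Mon}; Databases must come after Algebra (at Mon or later) → {Tue}; Chem can't share with Algebra (Mon) → {Tue}; Systems can't use Tue, already full with Databases, Chem and Logic (limit 3) → {Mon}; Systems must be in the same day as Chem (in {Tue}) → nothing is left.
So 2 days is not enough.
3 works (last occupied day: Wed): for example Databases=Tue; Algebra=Mon; Systems=Wed; Chem=Wed; Logic=Tue.

3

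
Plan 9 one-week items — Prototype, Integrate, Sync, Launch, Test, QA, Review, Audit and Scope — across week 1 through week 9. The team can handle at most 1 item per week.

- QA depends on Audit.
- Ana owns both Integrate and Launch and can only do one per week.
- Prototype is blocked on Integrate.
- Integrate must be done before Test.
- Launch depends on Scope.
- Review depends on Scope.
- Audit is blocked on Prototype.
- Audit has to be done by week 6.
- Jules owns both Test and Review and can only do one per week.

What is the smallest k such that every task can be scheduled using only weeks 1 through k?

The precedence chain requires at least 4 distinct weeks.
With at most 1 per week and 9 tasks, at least 9 weeks are needed.
9 works (last occupied week: week 9): for example Scope -> week 4; Integrate -> week 1; QA -> week 7; Audit -> week 3; Sync -> week 9; Prototype -> week 2; Review -> week 8; Test -> week 6; Launch -> week 5.

9 weeks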